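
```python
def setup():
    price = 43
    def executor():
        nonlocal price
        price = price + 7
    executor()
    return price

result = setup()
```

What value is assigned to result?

Step 1: setup() sets price = 43.
Step 2: executor() uses nonlocal to modify price in setup's scope: price = 43 + 7 = 50.
Step 3: setup() returns the modified price = 50

The answer is 50.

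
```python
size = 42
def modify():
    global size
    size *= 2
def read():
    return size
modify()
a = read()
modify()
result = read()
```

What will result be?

Step 1: size = 42.
Step 2: First modify(): size = 42 * 2 = 84.
Step 3: Second modify(): size = 84 * 2 = 168.
Step 4: read() returns 168

The answer is 168.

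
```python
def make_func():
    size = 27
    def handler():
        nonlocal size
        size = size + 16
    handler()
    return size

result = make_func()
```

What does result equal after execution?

Step 1: make_func() sets size = 27.
Step 2: handler() uses nonlocal to modify size in make_func's scope: size = 27 + 16 = 43.
Step 3: make_func() returns the modified size = 43

The answer is 43.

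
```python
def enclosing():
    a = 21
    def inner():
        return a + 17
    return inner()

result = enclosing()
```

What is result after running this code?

Step 1: enclosing() defines a = 21.
Step 2: inner() reads a = 21 from enclosing scope, returns 21 + 17 = 38.
Step 3: result = 38

The answer is 38.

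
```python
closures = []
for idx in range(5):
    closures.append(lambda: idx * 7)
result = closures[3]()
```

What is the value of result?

Step 1: All lambdas reference the same variable idx (late binding).
Step 2: After the loop, idx = 4. Every lambda returns idx * 7.
Step 3: closures[3]() = 4 * 7 = 28

The answer is 28.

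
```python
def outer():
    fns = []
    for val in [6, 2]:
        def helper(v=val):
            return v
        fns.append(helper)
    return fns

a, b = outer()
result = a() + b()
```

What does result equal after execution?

Step 1: Default argument v=val captures val at each iteration.
Step 2: a() returns 6 (captured at first iteration), b() returns 2 (captured at second).
Step 3: result = 6 + 2 = 8

The answer is 8.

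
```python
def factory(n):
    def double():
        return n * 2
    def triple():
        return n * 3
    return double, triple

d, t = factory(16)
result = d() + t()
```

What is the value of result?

Step 1: Both closures capture the same n = 16.
Step 2: d() = 16 * 2 = 32, t() = 16 * 3 = 48.
Step 3: result = 32 + 48 = 80

The answer is 80.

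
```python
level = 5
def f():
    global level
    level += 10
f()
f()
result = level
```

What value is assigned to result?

Step 1: level = 5.
Step 2: First f(): level = 5 + 10 = 15.
Step 3: Second f(): level = 15 + 10 = 25. result = 25

The answer is 25.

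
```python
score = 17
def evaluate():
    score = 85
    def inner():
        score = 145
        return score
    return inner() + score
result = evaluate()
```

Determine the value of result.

Step 1: evaluate() has local score = 85. inner() has local score = 145.
Step 2: inner() returns its local score = 145.
Step 3: evaluate() returns 145 + its own score (85) = 230

The answer is 230.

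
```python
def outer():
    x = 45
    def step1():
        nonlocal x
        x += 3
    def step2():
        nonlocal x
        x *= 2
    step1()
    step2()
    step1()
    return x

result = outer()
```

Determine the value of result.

Step 1: x = 45.
Step 2: step1(): x = 45 + 3 = 48.
Step 3: step2(): x = 48 * 2 = 96.
Step 4: step1(): x = 96 + 3 = 99. result = 99

The answer is 99.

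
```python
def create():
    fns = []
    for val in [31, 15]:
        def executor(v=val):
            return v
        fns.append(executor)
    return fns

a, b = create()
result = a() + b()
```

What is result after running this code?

Step 1: Default argument v=val captures val at each iteration.
Step 2: a() returns 31 (captured at first iteration), b() returns 15 (captured at second).
Step 3: result = 31 + 15 = 46

The answer is 46.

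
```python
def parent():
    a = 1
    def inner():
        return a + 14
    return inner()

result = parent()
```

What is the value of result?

Step 1: parent() defines a = 1.
Step 2: inner() reads a = 1 from enclosing scope, returns 1 + 14 = 15.
Step 3: result = 15

The answer is 15.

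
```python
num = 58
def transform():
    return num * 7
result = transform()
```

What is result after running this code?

Step 1: num = 58 is defined globally.
Step 2: transform() looks up num from global scope = 58, then computes 58 * 7 = 406.
Step 3: result = 406

The answer is 406.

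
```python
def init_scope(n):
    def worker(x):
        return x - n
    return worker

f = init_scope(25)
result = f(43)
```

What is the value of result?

Step 1: init_scope(25) creates a closure capturing n = 25.
Step 2: f(43) computes 43 - 25 = 18.
Step 3: result = 18

The answer is 18.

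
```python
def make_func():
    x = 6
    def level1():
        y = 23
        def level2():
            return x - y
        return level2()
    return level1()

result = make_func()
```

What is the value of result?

Step 1: x = 6 in make_func. y = 23 in level1.
Step 2: level2() reads x = 6 and y = 23 from enclosing scopes.
Step 3: result = 6 - 23 = -17

The answer is -17.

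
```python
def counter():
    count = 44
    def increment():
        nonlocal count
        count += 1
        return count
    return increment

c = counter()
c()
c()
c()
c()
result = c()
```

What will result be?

Step 1: counter() creates closure with count = 44.
Step 2: Each c() call increments count via nonlocal. After 5 calls: 44 + 5 = 49.
Step 3: result = 49

The answer is 49.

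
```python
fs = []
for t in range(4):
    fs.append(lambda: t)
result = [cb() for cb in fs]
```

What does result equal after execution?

Step 1: All 4 lambdas share the same variable t.
Step 2: After the loop, t = 3.
Step 3: Each call returns 3. result = [3, 3, 3, 3]

The answer is [3, 3, 3, 3].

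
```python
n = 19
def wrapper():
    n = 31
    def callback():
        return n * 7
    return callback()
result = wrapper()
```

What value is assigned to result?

Step 1: wrapper() shadows global n with n = 31.
Step 2: callback() finds n = 31 in enclosing scope, computes 31 * 7 = 217.
Step 3: result = 217

The answer is 217.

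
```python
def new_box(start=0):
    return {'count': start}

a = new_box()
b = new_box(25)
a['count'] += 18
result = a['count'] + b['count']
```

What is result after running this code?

Step 1: new_box() returns a new dict each call (immutable default 0).
Step 2: a = {'count': 0}, b = {'count': 25}.
Step 3: a['count'] += 18 = 18. result = 18 + 25 = 43

The answer is 43.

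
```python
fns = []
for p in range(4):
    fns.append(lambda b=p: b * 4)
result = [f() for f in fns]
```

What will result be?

Step 1: Default arg b=p captures p at each iteration.
Step 2: fns[k] has b defaulting to k, returns k * 4.
Step 3: result = [0, 4, 8, 12]

The answer is [0, 4, 8, 12].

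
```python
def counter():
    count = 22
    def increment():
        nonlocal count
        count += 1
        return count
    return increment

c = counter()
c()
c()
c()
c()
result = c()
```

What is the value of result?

Step 1: counter() creates closure with count = 22.
Step 2: Each c() call increments count via nonlocal. After 5 calls: 22 + 5 = 27.
Step 3: result = 27

The answer is 27.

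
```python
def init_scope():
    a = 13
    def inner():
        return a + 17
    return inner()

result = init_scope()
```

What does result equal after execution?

Step 1: init_scope() defines a = 13.
Step 2: inner() reads a = 13 from enclosing scope, returns 13 + 17 = 30.
Step 3: result = 30

The answer is 30.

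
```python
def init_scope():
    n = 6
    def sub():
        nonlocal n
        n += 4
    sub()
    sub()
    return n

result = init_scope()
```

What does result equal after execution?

Step 1: n starts at 6.
Step 2: sub() is called 2 times, each adding 4.
Step 3: n = 6 + 4 * 2 = 14

The answer is 14.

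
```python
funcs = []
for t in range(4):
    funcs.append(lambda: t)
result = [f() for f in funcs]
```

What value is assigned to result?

Step 1: All 4 lambdas share the same variable t.
Step 2: After the loop, t = 3.
Step 3: Each call returns 3. result = [3, 3, 3, 3]

The answer is [3, 3, 3, 3].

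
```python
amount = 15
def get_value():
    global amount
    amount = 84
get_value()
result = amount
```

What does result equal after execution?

Step 1: amount = 15 globally.
Step 2: get_value() declares global amount and sets it to 84.
Step 3: After get_value(), global amount = 84. result = 84

The answer is 84.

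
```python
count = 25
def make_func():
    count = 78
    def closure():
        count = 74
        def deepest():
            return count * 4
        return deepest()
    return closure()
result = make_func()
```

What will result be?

Step 1: deepest() looks up count through LEGB: not local, finds count = 74 in enclosing closure().
Step 2: Returns 74 * 4 = 296.
Step 3: result = 296

The answer is 296.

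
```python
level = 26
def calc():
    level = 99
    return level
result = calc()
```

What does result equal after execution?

Step 1: Global level = 26.
Step 2: calc() creates local level = 99, shadowing the global.
Step 3: Returns local level = 99. result = 99

The answer is 99.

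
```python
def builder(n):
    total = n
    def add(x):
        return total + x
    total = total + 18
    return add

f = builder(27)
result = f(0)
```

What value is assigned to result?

Step 1: builder(27) sets total = 27, then total = 27 + 18 = 45.
Step 2: Closures capture by reference, so add sees total = 45.
Step 3: f(0) returns 45 + 0 = 45

The answer is 45.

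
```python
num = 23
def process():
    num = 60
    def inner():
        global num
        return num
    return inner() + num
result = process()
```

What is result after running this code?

Step 1: Global num = 23. process() shadows with local num = 60.
Step 2: inner() uses global keyword, so inner() returns global num = 23.
Step 3: process() returns 23 + 60 = 83

The answer is 83.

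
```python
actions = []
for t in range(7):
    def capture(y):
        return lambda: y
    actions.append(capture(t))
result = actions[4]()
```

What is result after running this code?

Step 1: capture(t) creates a new scope capturing y = t at call time.
Step 2: actions[4] = capture(4), so its lambda captures y = 4.
Step 3: result = 4 (closure factory fixes late binding)

The answer is 4.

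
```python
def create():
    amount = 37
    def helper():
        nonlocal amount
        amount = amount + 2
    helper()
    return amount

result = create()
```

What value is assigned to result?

Step 1: create() sets amount = 37.
Step 2: helper() uses nonlocal to modify amount in create's scope: amount = 37 + 2 = 39.
Step 3: create() returns the modified amount = 39

The answer is 39.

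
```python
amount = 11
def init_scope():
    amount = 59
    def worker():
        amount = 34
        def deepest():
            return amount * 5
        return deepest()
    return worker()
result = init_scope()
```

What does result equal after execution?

Step 1: deepest() looks up amount through LEGB: not local, finds amount = 34 in enclosing worker().
Step 2: Returns 34 * 5 = 170.
Step 3: result = 170

The answer is 170.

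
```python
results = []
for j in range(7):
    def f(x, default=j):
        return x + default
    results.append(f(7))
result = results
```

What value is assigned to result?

Step 1: Default argument default=j is evaluated at function definition time.
Step 2: Each iteration creates f with default = current j value.
Step 3: f(7) returns 7 + default. results = [7, 8, 9, 10, 11, 12, 13]

The answer is [7, 8, 9, 10, 11, 12, 13].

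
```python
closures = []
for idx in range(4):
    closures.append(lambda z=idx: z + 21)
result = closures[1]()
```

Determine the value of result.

Step 1: Default argument z=idx captures idx's value at definition time.
Step 2: closures[1] was defined when idx = 1, so z defaults to 1.
Step 3: result = 1 + 21 = 22 (default arg fixes the late binding issue)

The answer is 22.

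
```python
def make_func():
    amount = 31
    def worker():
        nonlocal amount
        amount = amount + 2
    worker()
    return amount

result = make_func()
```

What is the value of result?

Step 1: make_func() sets amount = 31.
Step 2: worker() uses nonlocal to modify amount in make_func's scope: amount = 31 + 2 = 33.
Step 3: make_func() returns the modified amount = 33

The answer is 33.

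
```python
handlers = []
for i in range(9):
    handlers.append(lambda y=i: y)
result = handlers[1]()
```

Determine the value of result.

Step 1: Default argument y=i captures i's value at each iteration.
Step 2: handlers[1] captured y = 1 when i was 1.
Step 3: result = 1

The answer is 1.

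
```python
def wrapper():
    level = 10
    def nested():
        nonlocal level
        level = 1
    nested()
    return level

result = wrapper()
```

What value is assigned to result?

Step 1: wrapper() sets level = 10.
Step 2: nested() uses nonlocal to reassign level = 1.
Step 3: result = 1

The answer is 1.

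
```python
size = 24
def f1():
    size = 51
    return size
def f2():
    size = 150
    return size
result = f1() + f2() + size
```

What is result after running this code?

Step 1: Each function shadows global size with its own local.
Step 2: f1() returns 51, f2() returns 150.
Step 3: Global size = 24 is unchanged. result = 51 + 150 + 24 = 225

The answer is 225.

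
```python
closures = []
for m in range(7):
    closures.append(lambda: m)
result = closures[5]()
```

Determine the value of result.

Step 1: The loop creates 7 lambdas, all referencing the same variable m.
Step 2: After the loop, m = 6 (final value).
Step 3: closures[5]() looks up m at call time and finds 6. This is the late binding gotcha. result = 6

The answer is 6.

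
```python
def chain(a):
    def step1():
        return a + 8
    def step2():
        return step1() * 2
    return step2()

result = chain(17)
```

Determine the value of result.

Step 1: chain(17) captures a = 17.
Step 2: step2() calls step1() which returns 17 + 8 = 25.
Step 3: step2() returns 25 * 2 = 50

The answer is 50.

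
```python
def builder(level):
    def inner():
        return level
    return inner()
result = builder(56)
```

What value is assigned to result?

Step 1: builder(56) binds parameter level = 56.
Step 2: inner() looks up level in enclosing scope and finds the parameter level = 56.
Step 3: result = 56

The answer is 56.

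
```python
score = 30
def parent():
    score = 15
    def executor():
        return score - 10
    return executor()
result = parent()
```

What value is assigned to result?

Step 1: parent() shadows global score with score = 15.
Step 2: executor() finds score = 15 in enclosing scope, computes 15 - 10 = 5.
Step 3: result = 5

The answer is 5.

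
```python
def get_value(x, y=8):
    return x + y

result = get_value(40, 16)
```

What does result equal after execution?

Step 1: get_value(40, 16) overrides default y with 16.
Step 2: Returns 40 + 16 = 56.
Step 3: result = 56

The answer is 56.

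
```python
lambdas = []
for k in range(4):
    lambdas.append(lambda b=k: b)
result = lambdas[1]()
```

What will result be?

Step 1: Default argument b=k captures k's value at each iteration.
Step 2: lambdas[1] captured b = 1 when k was 1.
Step 3: result = 1

The answer is 1.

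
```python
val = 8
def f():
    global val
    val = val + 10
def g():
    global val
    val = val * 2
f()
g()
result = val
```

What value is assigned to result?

Step 1: val = 8.
Step 2: f() adds 10: val = 8 + 10 = 18.
Step 3: g() doubles: val = 18 * 2 = 36.
Step 4: result = 36

The answer is 36.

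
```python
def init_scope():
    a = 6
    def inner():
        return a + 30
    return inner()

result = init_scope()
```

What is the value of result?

Step 1: init_scope() defines a = 6.
Step 2: inner() reads a = 6 from enclosing scope, returns 6 + 30 = 36.
Step 3: result = 36

The answer is 36.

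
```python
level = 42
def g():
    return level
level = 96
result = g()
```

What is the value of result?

Step 1: level is first set to 42, then reassigned to 96.
Step 2: g() is called after the reassignment, so it looks up the current global level = 96.
Step 3: result = 96

The answer is 96.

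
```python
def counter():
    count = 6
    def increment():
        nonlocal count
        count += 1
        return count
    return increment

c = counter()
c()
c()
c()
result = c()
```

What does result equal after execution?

Step 1: counter() creates closure with count = 6.
Step 2: Each c() call increments count via nonlocal. After 4 calls: 6 + 4 = 10.
Step 3: result = 10

The answer is 10.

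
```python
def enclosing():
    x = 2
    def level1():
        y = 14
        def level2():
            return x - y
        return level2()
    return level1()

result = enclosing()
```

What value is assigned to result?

Step 1: x = 2 in enclosing. y = 14 in level1.
Step 2: level2() reads x = 2 and y = 14 from enclosing scopes.
Step 3: result = 2 - 14 = -12

The answer is -12.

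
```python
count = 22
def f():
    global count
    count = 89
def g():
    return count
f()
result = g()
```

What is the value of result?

Step 1: count = 22.
Step 2: f() sets global count = 89.
Step 3: g() reads global count = 89. result = 89

The answer is 89.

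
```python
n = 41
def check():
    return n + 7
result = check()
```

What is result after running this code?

Step 1: n = 41 is defined globally.
Step 2: check() looks up n from global scope = 41, then computes 41 + 7 = 48.
Step 3: result = 48

The answer is 48.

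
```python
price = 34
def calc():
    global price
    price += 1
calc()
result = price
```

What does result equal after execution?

Step 1: price = 34 globally.
Step 2: calc() modifies global price: price += 1 = 35.
Step 3: result = 35

The answer is 35.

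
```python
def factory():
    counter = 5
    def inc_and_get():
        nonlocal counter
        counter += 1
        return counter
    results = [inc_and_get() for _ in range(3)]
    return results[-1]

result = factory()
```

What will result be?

Step 1: counter = 5.
Step 2: Three calls to inc_and_get(), each adding 1.
Step 3: Last value = 5 + 1 * 3 = 8

The answer is 8.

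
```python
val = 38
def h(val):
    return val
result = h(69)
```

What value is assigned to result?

Step 1: Global val = 38.
Step 2: h(69) takes parameter val = 69, which shadows the global.
Step 3: result = 69

The answer is 69.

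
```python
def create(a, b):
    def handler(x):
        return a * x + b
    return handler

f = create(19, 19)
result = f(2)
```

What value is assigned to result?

Step 1: create(19, 19) captures a = 19, b = 19.
Step 2: f(2) computes 19 * 2 + 19 = 57.
Step 3: result = 57

The answer is 57.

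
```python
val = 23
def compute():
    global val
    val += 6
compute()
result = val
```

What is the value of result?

Step 1: val = 23 globally.
Step 2: compute() modifies global val: val += 6 = 29.
Step 3: result = 29

The answer is 29.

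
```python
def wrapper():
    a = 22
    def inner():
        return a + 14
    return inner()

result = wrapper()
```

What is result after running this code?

Step 1: wrapper() defines a = 22.
Step 2: inner() reads a = 22 from enclosing scope, returns 22 + 14 = 36.
Step 3: result = 36

The answer is 36.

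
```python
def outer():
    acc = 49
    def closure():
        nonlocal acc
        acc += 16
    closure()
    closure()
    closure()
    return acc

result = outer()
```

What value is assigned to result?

Step 1: acc starts at 49.
Step 2: closure() is called 3 times, each adding 16.
Step 3: acc = 49 + 16 * 3 = 97

The answer is 97.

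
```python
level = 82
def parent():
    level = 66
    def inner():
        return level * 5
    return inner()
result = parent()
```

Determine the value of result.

Step 1: parent() shadows global level with level = 66.
Step 2: inner() finds level = 66 in enclosing scope, computes 66 * 5 = 330.
Step 3: result = 330

The answer is 330.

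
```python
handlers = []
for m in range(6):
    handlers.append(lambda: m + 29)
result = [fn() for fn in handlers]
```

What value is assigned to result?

Step 1: All lambdas capture m by reference. After the loop, m = 5.
Step 2: Each call returns 5 + 29 = 34.
Step 3: result = [34, 34, 34, 34, 34, 34]

The answer is [34, 34, 34, 34, 34, 34].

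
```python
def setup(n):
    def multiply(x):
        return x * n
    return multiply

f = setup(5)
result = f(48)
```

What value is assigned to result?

Step 1: setup(5) returns multiply closure with n = 5.
Step 2: f(48) computes 48 * 5 = 240.
Step 3: result = 240

The answer is 240.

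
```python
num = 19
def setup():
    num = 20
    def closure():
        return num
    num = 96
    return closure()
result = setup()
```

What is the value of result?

Step 1: setup() sets num = 20, then later num = 96.
Step 2: closure() is called after num is reassigned to 96. Closures capture variables by reference, not by value.
Step 3: result = 96

The answer is 96.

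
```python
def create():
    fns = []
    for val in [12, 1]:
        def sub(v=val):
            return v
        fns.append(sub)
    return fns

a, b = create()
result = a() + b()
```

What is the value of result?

Step 1: Default argument v=val captures val at each iteration.
Step 2: a() returns 12 (captured at first iteration), b() returns 1 (captured at second).
Step 3: result = 12 + 1 = 13

The answer is 13.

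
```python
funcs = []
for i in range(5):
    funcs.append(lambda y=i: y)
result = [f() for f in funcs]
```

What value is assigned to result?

Step 1: Default arg y=i captures i at each iteration.
Step 2: Each lambda has its own default: 0, 1, ..., 4.
Step 3: result = [0, 1, 2, 3, 4]

The answer is [0, 1, 2, 3, 4].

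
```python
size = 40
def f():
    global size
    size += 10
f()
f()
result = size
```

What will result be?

Step 1: size = 40.
Step 2: First f(): size = 40 + 10 = 50.
Step 3: Second f(): size = 50 + 10 = 60. result = 60

The answer is 60.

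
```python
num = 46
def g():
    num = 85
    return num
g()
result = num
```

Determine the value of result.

Step 1: Global num = 46.
Step 2: g() creates local num = 85 (shadow, not modification).
Step 3: After g() returns, global num is unchanged. result = 46

The answer is 46.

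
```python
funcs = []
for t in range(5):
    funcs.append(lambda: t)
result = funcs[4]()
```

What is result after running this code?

Step 1: The loop creates 5 lambdas, all referencing the same variable t.
Step 2: After the loop, t = 4 (final value).
Step 3: funcs[4]() looks up t at call time and finds 4. This is the late binding gotcha. result = 4

The answer is 4.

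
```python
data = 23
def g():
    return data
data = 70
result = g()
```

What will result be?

Step 1: data is first set to 23, then reassigned to 70.
Step 2: g() is called after the reassignment, so it looks up the current global data = 70.
Step 3: result = 70

The answer is 70.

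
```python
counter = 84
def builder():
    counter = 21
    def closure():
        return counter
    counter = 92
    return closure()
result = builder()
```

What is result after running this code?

Step 1: builder() sets counter = 21, then later counter = 92.
Step 2: closure() is called after counter is reassigned to 92. Closures capture variables by reference, not by value.
Step 3: result = 92

The answer is 92.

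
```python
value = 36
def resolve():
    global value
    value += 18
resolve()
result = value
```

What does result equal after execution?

Step 1: value = 36 globally.
Step 2: resolve() modifies global value: value += 18 = 54.
Step 3: result = 54

The answer is 54.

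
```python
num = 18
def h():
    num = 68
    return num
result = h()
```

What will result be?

Step 1: Global num = 18.
Step 2: h() creates local num = 68, shadowing the global.
Step 3: Returns local num = 68. result = 68

The answer is 68.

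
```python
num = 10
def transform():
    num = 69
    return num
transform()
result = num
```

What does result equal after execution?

Step 1: num = 10 globally.
Step 2: transform() creates a LOCAL num = 69 (no global keyword!).
Step 3: The global num is unchanged. result = 10

The answer is 10.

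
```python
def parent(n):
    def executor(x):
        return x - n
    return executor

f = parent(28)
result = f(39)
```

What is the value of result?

Step 1: parent(28) creates a closure capturing n = 28.
Step 2: f(39) computes 39 - 28 = 11.
Step 3: result = 11

The answer is 11.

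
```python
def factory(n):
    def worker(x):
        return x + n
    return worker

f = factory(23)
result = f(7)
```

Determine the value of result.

Step 1: factory(23) creates a closure that captures n = 23.
Step 2: f(7) calls the closure with x = 7, returning 7 + 23 = 30.
Step 3: result = 30

The answer is 30.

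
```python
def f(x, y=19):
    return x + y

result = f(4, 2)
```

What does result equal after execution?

Step 1: f(4, 2) overrides default y with 2.
Step 2: Returns 4 + 2 = 6.
Step 3: result = 6

The answer is 6.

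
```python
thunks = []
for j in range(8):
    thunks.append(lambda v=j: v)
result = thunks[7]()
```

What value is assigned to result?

Step 1: Default argument v=j captures j's value at each iteration.
Step 2: thunks[7] captured v = 7 when j was 7.
Step 3: result = 7

The answer is 7.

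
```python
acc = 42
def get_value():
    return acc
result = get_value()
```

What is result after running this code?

Step 1: acc = 42 is defined in the global scope.
Step 2: get_value() looks up acc. No local acc exists, so Python checks the global scope via LEGB rule and finds acc = 42.
Step 3: result = 42

The answer is 42.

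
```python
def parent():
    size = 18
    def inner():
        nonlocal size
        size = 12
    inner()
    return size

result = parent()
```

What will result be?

Step 1: parent() sets size = 18.
Step 2: inner() uses nonlocal to reassign size = 12.
Step 3: result = 12

The answer is 12.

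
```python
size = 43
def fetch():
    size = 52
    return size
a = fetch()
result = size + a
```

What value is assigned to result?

Step 1: Global size = 43. fetch() returns local size = 52.
Step 2: a = 52. Global size still = 43.
Step 3: result = 43 + 52 = 95

The answer is 95.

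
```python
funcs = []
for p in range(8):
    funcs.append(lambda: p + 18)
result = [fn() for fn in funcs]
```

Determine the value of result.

Step 1: All lambdas capture p by reference. After the loop, p = 7.
Step 2: Each call returns 7 + 18 = 25.
Step 3: result = [25, 25, 25, 25, 25, 25, 25, 25]

The answer is [25, 25, 25, 25, 25, 25, 25, 25].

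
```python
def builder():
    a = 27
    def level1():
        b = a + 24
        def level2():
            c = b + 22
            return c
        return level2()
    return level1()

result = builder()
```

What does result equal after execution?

Step 1: a = 27. b = a + 24 = 51.
Step 2: c = b + 22 = 51 + 22 = 73.
Step 3: result = 73

The answer is 73.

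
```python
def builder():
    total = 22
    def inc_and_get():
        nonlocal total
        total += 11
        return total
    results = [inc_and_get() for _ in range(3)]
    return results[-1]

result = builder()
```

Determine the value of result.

Step 1: total = 22.
Step 2: Three calls to inc_and_get(), each adding 11.
Step 3: Last value = 22 + 11 * 3 = 55

The answer is 55.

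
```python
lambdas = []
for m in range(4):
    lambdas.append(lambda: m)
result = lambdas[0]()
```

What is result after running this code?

Step 1: The loop creates 4 lambdas, all referencing the same variable m.
Step 2: After the loop, m = 3 (final value).
Step 3: lambdas[0]() looks up m at call time and finds 3. This is the late binding gotcha. result = 3

The answer is 3.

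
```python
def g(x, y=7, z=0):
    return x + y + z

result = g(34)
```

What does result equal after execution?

Step 1: g(34) uses defaults y = 7, z = 0.
Step 2: Returns 34 + 7 + 0 = 41.
Step 3: result = 41

The answer is 41.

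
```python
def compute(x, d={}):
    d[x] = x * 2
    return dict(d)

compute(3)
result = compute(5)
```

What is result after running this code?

Step 1: Mutable default dict is shared across calls.
Step 2: First call adds 3: 6. Second call adds 5: 10.
Step 3: result = {3: 6, 5: 10}

The answer is {3: 6, 5: 10}.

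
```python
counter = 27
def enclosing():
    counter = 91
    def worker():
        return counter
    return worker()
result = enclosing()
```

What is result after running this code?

Step 1: counter = 27 globally, but enclosing() defines counter = 91 locally.
Step 2: worker() looks up counter. Not in local scope, so checks enclosing scope (enclosing) and finds counter = 91.
Step 3: result = 91

The answer is 91.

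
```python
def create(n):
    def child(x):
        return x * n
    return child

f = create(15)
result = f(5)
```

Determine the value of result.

Step 1: create(15) creates a closure capturing n = 15.
Step 2: f(5) computes 5 * 15 = 75.
Step 3: result = 75

The answer is 75.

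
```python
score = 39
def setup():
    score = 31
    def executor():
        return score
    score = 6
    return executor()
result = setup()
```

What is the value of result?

Step 1: setup() sets score = 31, then later score = 6.
Step 2: executor() is called after score is reassigned to 6. Closures capture variables by reference, not by value.
Step 3: result = 6

The answer is 6.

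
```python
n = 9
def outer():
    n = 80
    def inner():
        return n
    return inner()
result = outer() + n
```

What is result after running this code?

Step 1: Global n = 9. outer() shadows with n = 80.
Step 2: inner() returns enclosing n = 80. outer() = 80.
Step 3: result = 80 + global n (9) = 89

The answer is 89.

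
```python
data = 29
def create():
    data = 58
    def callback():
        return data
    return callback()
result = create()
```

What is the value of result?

Step 1: data = 29 globally, but create() defines data = 58 locally.
Step 2: callback() looks up data. Not in local scope, so checks enclosing scope (create) and finds data = 58.
Step 3: result = 58

The answer is 58.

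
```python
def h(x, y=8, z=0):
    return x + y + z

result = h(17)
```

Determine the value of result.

Step 1: h(17) uses defaults y = 8, z = 0.
Step 2: Returns 17 + 8 + 0 = 25.
Step 3: result = 25

The answer is 25.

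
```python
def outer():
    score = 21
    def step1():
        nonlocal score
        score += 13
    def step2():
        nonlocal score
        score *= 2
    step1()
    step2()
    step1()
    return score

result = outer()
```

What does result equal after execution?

Step 1: score = 21.
Step 2: step1(): score = 21 + 13 = 34.
Step 3: step2(): score = 34 * 2 = 68.
Step 4: step1(): score = 68 + 13 = 81. result = 81

The answer is 81.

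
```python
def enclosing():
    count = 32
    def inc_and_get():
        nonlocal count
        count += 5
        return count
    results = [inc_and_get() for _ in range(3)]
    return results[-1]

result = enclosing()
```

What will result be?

Step 1: count = 32.
Step 2: Three calls to inc_and_get(), each adding 5.
Step 3: Last value = 32 + 5 * 3 = 47

The answer is 47.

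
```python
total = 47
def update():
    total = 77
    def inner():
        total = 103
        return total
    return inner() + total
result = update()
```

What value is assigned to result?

Step 1: update() has local total = 77. inner() has local total = 103.
Step 2: inner() returns its local total = 103.
Step 3: update() returns 103 + its own total (77) = 180

The answer is 180.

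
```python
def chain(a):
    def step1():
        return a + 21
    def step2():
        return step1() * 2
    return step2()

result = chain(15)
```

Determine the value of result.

Step 1: chain(15) captures a = 15.
Step 2: step2() calls step1() which returns 15 + 21 = 36.
Step 3: step2() returns 36 * 2 = 72

The answer is 72.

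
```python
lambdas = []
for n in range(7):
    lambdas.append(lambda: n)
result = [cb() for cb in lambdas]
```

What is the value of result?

Step 1: All 7 lambdas share the same variable n.
Step 2: After the loop, n = 6.
Step 3: Each call returns 6. result = [6, 6, 6, 6, 6, 6, 6]

The answer is [6, 6, 6, 6, 6, 6, 6].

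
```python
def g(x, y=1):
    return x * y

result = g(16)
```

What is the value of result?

Step 1: g(16) uses default y = 1.
Step 2: Returns 16 * 1 = 16.
Step 3: result = 16

The answer is 16.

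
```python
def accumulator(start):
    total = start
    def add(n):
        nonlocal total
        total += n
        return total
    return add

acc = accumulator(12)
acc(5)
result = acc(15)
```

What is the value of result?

Step 1: accumulator(12) creates closure with total = 12.
Step 2: First acc(5): total = 12 + 5 = 17.
Step 3: Second acc(15): total = 17 + 15 = 32. result = 32

The answer is 32.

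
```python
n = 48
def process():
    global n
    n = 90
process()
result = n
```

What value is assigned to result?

Step 1: n = 48 globally.
Step 2: process() declares global n and sets it to 90.
Step 3: After process(), global n = 90. result = 90

The answer is 90.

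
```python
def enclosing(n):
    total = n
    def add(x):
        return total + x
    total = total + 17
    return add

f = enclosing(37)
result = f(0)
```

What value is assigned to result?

Step 1: enclosing(37) sets total = 37, then total = 37 + 17 = 54.
Step 2: Closures capture by reference, so add sees total = 54.
Step 3: f(0) returns 54 + 0 = 54

The answer is 54.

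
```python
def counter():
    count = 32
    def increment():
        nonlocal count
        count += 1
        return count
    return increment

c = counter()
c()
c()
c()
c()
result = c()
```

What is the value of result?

Step 1: counter() creates closure with count = 32.
Step 2: Each c() call increments count via nonlocal. After 5 calls: 32 + 5 = 37.
Step 3: result = 37

The answer is 37.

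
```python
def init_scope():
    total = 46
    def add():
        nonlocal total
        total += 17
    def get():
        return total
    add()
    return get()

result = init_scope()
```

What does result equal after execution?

Step 1: total = 46. add() modifies it via nonlocal, get() reads it.
Step 2: add() makes total = 46 + 17 = 63.
Step 3: get() returns 63. result = 63

The answer is 63.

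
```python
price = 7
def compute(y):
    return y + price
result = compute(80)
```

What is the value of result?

Step 1: price = 7 is defined globally.
Step 2: compute(80) uses parameter y = 80 and looks up price from global scope = 7.
Step 3: result = 80 + 7 = 87

The answer is 87.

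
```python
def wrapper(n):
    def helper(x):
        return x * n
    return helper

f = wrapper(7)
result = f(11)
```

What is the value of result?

Step 1: wrapper(7) creates a closure capturing n = 7.
Step 2: f(11) computes 11 * 7 = 77.
Step 3: result = 77

The answer is 77.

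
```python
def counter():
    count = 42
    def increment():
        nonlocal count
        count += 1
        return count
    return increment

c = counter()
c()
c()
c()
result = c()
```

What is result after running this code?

Step 1: counter() creates closure with count = 42.
Step 2: Each c() call increments count via nonlocal. After 4 calls: 42 + 4 = 46.
Step 3: result = 46

The answer is 46.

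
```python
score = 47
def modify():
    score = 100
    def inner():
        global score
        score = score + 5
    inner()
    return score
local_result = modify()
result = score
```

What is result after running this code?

Step 1: Global score = 47. modify() creates local score = 100.
Step 2: inner() declares global score and adds 5: global score = 47 + 5 = 52.
Step 3: modify() returns its local score = 100 (unaffected by inner).
Step 4: result = global score = 52

The answer is 52.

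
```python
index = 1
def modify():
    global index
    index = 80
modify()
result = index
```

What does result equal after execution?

Step 1: index = 1 globally.
Step 2: modify() declares global index and sets it to 80.
Step 3: After modify(), global index = 80. result = 80

The answer is 80.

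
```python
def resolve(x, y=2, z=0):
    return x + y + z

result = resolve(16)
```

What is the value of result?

Step 1: resolve(16) uses defaults y = 2, z = 0.
Step 2: Returns 16 + 2 + 0 = 18.
Step 3: result = 18

The answer is 18.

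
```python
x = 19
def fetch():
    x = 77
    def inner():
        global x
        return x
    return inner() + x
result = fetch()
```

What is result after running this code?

Step 1: Global x = 19. fetch() shadows with local x = 77.
Step 2: inner() uses global keyword, so inner() returns global x = 19.
Step 3: fetch() returns 19 + 77 = 96

The answer is 96.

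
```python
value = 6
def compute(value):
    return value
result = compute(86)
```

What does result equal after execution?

Step 1: Global value = 6.
Step 2: compute(86) takes parameter value = 86, which shadows the global.
Step 3: result = 86

The answer is 86.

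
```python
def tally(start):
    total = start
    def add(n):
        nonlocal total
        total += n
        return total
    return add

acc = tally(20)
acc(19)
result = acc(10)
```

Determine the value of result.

Step 1: tally(20) creates closure with total = 20.
Step 2: First acc(19): total = 20 + 19 = 39.
Step 3: Second acc(10): total = 39 + 10 = 49. result = 49

The answer is 49.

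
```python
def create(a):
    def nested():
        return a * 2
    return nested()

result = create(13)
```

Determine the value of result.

Step 1: create(13) binds parameter a = 13.
Step 2: nested() accesses a = 13 from enclosing scope.
Step 3: result = 13 * 2 = 26

The answer is 26.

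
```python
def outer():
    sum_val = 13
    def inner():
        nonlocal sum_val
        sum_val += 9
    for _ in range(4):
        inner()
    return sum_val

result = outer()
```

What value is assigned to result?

Step 1: sum_val = 13.
Step 2: inner() is called 4 times in a loop, each adding 9 via nonlocal.
Step 3: sum_val = 13 + 9 * 4 = 49

The answer is 49.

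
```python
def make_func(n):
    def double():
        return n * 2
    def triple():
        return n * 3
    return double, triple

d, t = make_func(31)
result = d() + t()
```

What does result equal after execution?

Step 1: Both closures capture the same n = 31.
Step 2: d() = 31 * 2 = 62, t() = 31 * 3 = 93.
Step 3: result = 62 + 93 = 155

The answer is 155.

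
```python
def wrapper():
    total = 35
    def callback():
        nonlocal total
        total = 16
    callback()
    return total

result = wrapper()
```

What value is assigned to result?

Step 1: wrapper() sets total = 35.
Step 2: callback() uses nonlocal to reassign total = 16.
Step 3: result = 16

The answer is 16.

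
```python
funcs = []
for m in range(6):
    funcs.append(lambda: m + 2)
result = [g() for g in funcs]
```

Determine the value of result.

Step 1: All lambdas capture m by reference. After the loop, m = 5.
Step 2: Each call returns 5 + 2 = 7.
Step 3: result = [7, 7, 7, 7, 7, 7]

The answer is [7, 7, 7, 7, 7, 7].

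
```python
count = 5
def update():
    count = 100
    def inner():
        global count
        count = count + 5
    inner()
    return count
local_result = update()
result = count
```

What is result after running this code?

Step 1: Global count = 5. update() creates local count = 100.
Step 2: inner() declares global count and adds 5: global count = 5 + 5 = 10.
Step 3: update() returns its local count = 100 (unaffected by inner).
Step 4: result = global count = 10

The answer is 10.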